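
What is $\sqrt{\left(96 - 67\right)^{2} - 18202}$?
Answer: $3 i \sqrt{1929} \approx 131.76 i$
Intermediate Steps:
$\sqrt{\left(96 - 67\right)^{2} - 18202} = \sqrt{29^{2} - 18202} = \sqrt{841 - 18202} = \sqrt{-17361} = 3 i \sqrt{1929}$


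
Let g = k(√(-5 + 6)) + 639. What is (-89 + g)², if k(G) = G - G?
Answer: 302500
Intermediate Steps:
k(G) = 0
g = 639 (g = 0 + 639 = 639)
(-89 + g)² = (-89 + 639)² = 550² = 302500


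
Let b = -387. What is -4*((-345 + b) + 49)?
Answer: 2732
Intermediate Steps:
-4*((-345 + b) + 49) = -4*((-345 - 387) + 49) = -4*(-732 + 49) = -4*(-683) = 2732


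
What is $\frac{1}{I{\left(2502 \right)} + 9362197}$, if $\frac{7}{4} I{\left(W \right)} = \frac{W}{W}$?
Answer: $\frac{7}{65535383} \approx 1.0681 \cdot 10^{-7}$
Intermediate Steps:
$I{\left(W \right)} = \frac{4}{7}$ ($I{\left(W \right)} = \frac{4 \frac{W}{W}}{7} = \frac{4}{7} \cdot 1 = \frac{4}{7}$)
$\frac{1}{I{\left(2502 \right)} + 9362197} = \frac{1}{\frac{4}{7} + 9362197} = \frac{1}{\frac{65535383}{7}} = \frac{7}{65535383}$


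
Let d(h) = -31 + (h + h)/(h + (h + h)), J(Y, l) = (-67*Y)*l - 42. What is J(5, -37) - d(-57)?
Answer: 37150/3 ≈ 12383.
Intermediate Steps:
J(Y, l) = -42 - 67*Y*l (J(Y, l) = -67*Y*l - 42 = -42 - 67*Y*l)
d(h) = -91/3 (d(h) = -31 + (2*h)/(h + 2*h) = -31 + (2*h)/((3*h)) = -31 + (2*h)*(1/(3*h)) = -31 + ⅔ = -91/3)
J(5, -37) - d(-57) = (-42 - 67*5*(-37)) - 1*(-91/3) = (-42 + 12395) + 91/3 = 12353 + 91/3 = 37150/3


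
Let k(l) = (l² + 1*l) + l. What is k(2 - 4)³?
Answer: 0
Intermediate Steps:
k(l) = l² + 2*l (k(l) = (l² + l) + l = (l + l²) + l = l² + 2*l)
k(2 - 4)³ = ((2 - 4)*(2 + (2 - 4)))³ = (-2*(2 - 2))³ = (-2*0)³ = 0³ = 0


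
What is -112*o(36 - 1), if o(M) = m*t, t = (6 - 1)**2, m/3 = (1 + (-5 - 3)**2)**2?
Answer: -35490000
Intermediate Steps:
m = 12675 (m = 3*(1 + (-5 - 3)**2)**2 = 3*(1 + (-8)**2)**2 = 3*(1 + 64)**2 = 3*65**2 = 3*4225 = 12675)
t = 25 (t = 5**2 = 25)
o(M) = 316875 (o(M) = 12675*25 = 316875)
-112*o(36 - 1) = -112*316875 = -35490000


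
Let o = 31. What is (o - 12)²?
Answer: 361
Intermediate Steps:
(o - 12)² = (31 - 12)² = 19² = 361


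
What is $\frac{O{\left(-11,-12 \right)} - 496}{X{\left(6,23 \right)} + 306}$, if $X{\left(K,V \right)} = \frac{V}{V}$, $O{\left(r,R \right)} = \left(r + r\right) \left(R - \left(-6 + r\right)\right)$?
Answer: $- \frac{606}{307} \approx -1.9739$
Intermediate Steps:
$O{\left(r,R \right)} = 2 r \left(6 + R - r\right)$
$X{\left(K,V \right)} = 1$
$\frac{O{\left(-11,-12 \right)} - 496}{X{\left(6,23 \right)} + 306} = \frac{2 \left(-11\right) \left(6 - 12 - -11\right) - 496}{1 + 306} = \frac{2 \left(-11\right) \left(6 - 12 + 11\right) - 496}{307} = \left(2 \left(-11\right) 5 - 496\right) \frac{1}{307} = \left(-110 - 496\right) \frac{1}{307} = \left(-606\right) \frac{1}{307} = - \frac{606}{307}$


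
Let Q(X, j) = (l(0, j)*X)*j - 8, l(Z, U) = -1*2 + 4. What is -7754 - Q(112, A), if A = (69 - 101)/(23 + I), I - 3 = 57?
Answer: -635750/83 ≈ -7659.6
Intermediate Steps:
I = 60 (I = 3 + 57 = 60)
A = -32/83 (A = (69 - 101)/(23 + 60) = -32/83 ≈ -0.38554)
l(Z, U) = 2 (l(Z, U) = -2 + 4 = 2)
Q(X, j) = -8 + 2*X*j (Q(X, j) = (2*X)*j - 8 = 2*X*j - 8 = -8 + 2*X*j)
-7754 - Q(112, A) = -7754 - (-8 + 2*112*(-32/83)) = -7754 - (-8 - 7168/83) = -7754 - 1*(-7832/83) = -7754 + 7832/83 = -635750/83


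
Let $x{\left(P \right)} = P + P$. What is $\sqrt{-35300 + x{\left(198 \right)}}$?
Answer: $2 i \sqrt{8726} \approx 186.83 i$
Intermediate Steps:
$x{\left(P \right)} = 2 P$
$\sqrt{-35300 + x{\left(198 \right)}} = \sqrt{-35300 + 2 \cdot 198} = \sqrt{-35300 + 396} = \sqrt{-34904} = 2 i \sqrt{8726}$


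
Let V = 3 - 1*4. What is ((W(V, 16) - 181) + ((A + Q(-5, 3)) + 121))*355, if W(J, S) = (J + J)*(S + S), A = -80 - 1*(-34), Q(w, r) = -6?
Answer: -62480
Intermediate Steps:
A = -46 (A = -80 + 34 = -46)
V = -1 (V = 3 - 4 = -1)
W(J, S) = 4*J*S (W(J, S) = (2*J)*(2*S) = 4*J*S)
((W(V, 16) - 181) + ((A + Q(-5, 3)) + 121))*355 = ((4*(-1)*16 - 181) + ((-46 - 6) + 121))*355 = ((-64 - 181) + (-52 + 121))*355 = (-245 + 69)*355 = -176*355 = -62480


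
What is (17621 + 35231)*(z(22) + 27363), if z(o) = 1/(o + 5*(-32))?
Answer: 99787033618/69 ≈ 1.4462e+9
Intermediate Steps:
z(o) = 1/(-160 + o) (z(o) = 1/(o - 160) = 1/(-160 + o))
(17621 + 35231)*(z(22) + 27363) = (17621 + 35231)*(1/(-160 + 22) + 27363) = 52852*(1/(-138) + 27363) = 52852*(-1/138 + 27363) = 52852*(3776093/138) = 99787033618/69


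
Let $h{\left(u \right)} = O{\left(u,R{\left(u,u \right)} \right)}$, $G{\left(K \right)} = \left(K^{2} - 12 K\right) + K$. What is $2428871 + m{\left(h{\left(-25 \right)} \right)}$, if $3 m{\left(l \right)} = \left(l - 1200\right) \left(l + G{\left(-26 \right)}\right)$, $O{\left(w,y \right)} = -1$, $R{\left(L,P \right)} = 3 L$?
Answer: $\frac{6132452}{3} \approx 2.0442 \cdot 10^{6}$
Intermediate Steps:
$G{\left(K \right)} = K^{2} - 11 K$
$h{\left(u \right)} = -1$
$m{\left(l \right)} = \frac{\left(-1200 + l\right) \left(962 + l\right)}{3}$ ($m{\left(l \right)} = \frac{\left(l - 1200\right) \left(l - 26 \left(-11 - 26\right)\right)}{3} = \frac{\left(-1200 + l\right) \left(l - -962\right)}{3} = \frac{\left(-1200 + l\right) \left(l + 962\right)}{3} = \frac{\left(-1200 + l\right) \left(962 + l\right)}{3}$)
$2428871 + m{\left(h{\left(-25 \right)} \right)} = 2428871 - \left(\frac{1154162}{3} - \frac{1}{3}\right) = 2428871 + \left(-384800 + \frac{238}{3} + \frac{1}{3} \cdot 1\right) = 2428871 + \left(-384800 + \frac{238}{3} + \frac{1}{3}\right) = 2428871 - \frac{1154161}{3} = \frac{6132452}{3}$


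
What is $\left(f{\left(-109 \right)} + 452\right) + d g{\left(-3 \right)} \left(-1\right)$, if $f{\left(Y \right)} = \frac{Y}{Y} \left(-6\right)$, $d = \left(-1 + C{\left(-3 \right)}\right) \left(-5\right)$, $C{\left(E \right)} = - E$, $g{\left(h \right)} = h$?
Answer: $416$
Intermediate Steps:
$d = -10$ ($d = \left(-1 - -3\right) \left(-5\right) = \left(-1 + 3\right) \left(-5\right) = 2 \left(-5\right) = -10$)
$f{\left(Y \right)} = -6$ ($f{\left(Y \right)} = 1 \left(-6\right) = -6$)
$\left(f{\left(-109 \right)} + 452\right) + d g{\left(-3 \right)} \left(-1\right) = \left(-6 + 452\right) + \left(-10\right) \left(-3\right) \left(-1\right) = 446 + 30 \left(-1\right) = 446 - 30 = 416$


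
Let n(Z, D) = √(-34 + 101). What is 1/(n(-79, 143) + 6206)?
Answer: 6206/38514369 - √67/38514369 ≈ 0.00016092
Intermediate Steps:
n(Z, D) = √67
1/(n(-79, 143) + 6206) = 1/(√67 + 6206) = 1/(6206 + √67)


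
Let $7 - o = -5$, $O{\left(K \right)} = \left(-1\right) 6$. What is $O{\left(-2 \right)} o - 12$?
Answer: $-84$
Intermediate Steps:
$O{\left(K \right)} = -6$
$o = 12$ ($o = 7 - -5 = 7 + 5 = 12$)
$O{\left(-2 \right)} o - 12 = \left(-6\right) 12 - 12 = -72 - 12 = -84$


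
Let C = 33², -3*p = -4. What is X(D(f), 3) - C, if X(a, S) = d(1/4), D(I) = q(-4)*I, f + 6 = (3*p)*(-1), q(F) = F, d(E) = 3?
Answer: -1086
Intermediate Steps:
p = 4/3 (p = -⅓*(-4) = 4/3 ≈ 1.3333)
f = -10 (f = -6 + (3*(4/3))*(-1) = -6 + 4*(-1) = -6 - 4 = -10)
D(I) = -4*I
C = 1089
X(a, S) = 3
X(D(f), 3) - C = 3 - 1*1089 = 3 - 1089 = -1086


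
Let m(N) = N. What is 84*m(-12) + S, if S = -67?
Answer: -1075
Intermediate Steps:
84*m(-12) + S = 84*(-12) - 67 = -1008 - 67 = -1075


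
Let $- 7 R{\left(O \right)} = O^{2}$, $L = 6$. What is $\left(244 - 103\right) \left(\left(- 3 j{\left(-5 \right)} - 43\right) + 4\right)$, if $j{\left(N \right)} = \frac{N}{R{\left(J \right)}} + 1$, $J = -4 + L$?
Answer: $- \frac{38493}{4} \approx -9623.3$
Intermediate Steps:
$J = 2$ ($J = -4 + 6 = 2$)
$R{\left(O \right)} = - \frac{O^{2}}{7}$
$j{\left(N \right)} = 1 - \frac{7 N}{4}$ ($j{\left(N \right)} = \frac{N}{\left(- \frac{1}{7}\right) 2^{2}} + 1 = \frac{N}{\left(- \frac{1}{7}\right) 4} + 1 = \frac{N}{- \frac{4}{7}} + 1 = N \left(- \frac{7}{4}\right) + 1 = - \frac{7 N}{4} + 1 = 1 - \frac{7 N}{4}$)
$\left(244 - 103\right) \left(\left(- 3 j{\left(-5 \right)} - 43\right) + 4\right) = \left(244 - 103\right) \left(\left(- 3 \left(1 - - \frac{35}{4}\right) - 43\right) + 4\right) = 141 \left(\left(- 3 \left(1 + \frac{35}{4}\right) - 43\right) + 4\right) = 141 \left(\left(\left(-3\right) \frac{39}{4} - 43\right) + 4\right) = 141 \left(\left(- \frac{117}{4} - 43\right) + 4\right) = 141 \left(- \frac{289}{4} + 4\right) = 141 \left(- \frac{273}{4}\right) = - \frac{38493}{4}$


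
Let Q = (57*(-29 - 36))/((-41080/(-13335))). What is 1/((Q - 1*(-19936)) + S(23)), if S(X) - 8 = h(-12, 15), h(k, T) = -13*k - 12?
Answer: 632/11935521 ≈ 5.2951e-5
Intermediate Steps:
h(k, T) = -12 - 13*k
S(X) = 152 (S(X) = 8 + (-12 - 13*(-12)) = 8 + (-12 + 156) = 8 + 144 = 152)
Q = -760095/632 (Q = (57*(-65))/((-41080*(-1/13335))) = -3705/8216/2667 = -3705*2667/8216 = -760095/632 ≈ -1202.7)
1/((Q - 1*(-19936)) + S(23)) = 1/((-760095/632 - 1*(-19936)) + 152) = 1/((-760095/632 + 19936) + 152) = 1/(11839457/632 + 152) = 1/(11935521/632) = 632/11935521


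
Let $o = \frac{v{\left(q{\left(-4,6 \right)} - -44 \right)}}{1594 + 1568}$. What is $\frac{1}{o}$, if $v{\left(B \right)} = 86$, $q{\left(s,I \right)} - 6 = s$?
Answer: $\frac{1581}{43} \approx 36.767$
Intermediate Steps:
$q{\left(s,I \right)} = 6 + s$
$o = \frac{43}{1581}$ ($o = \frac{86}{1594 + 1568} = \frac{86}{3162} = 86 \cdot \frac{1}{3162} = \frac{43}{1581} \approx 0.027198$)
$\frac{1}{o} = \frac{1}{\frac{43}{1581}} = \frac{1581}{43}$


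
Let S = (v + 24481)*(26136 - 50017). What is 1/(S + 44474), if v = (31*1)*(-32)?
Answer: -1/560896335 ≈ -1.7829e-9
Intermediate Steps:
v = -992 (v = 31*(-32) = -992)
S = -560940809 (S = (-992 + 24481)*(26136 - 50017) = 23489*(-23881) = -560940809)
1/(S + 44474) = 1/(-560940809 + 44474) = 1/(-560896335) = -1/560896335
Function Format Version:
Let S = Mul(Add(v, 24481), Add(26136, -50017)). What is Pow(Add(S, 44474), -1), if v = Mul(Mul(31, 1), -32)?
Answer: Rational(-1, 560896335) ≈ -1.7829e-9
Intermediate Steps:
v = -992 (v = Mul(31, -32) = -992)
S = -560940809 (S = Mul(Add(-992, 24481), Add(26136, -50017)) = Mul(23489, -23881) = -560940809)
Pow(Add(S, 44474), -1) = Pow(Add(-560940809, 44474), -1) = Pow(-560896335, -1) = Rational(-1, 560896335)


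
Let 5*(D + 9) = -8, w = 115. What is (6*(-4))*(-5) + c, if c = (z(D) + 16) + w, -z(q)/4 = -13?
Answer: 303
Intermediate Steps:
D = -53/5 (D = -9 + (⅕)*(-8) = -9 - 8/5 = -53/5 ≈ -10.600)
z(q) = 52 (z(q) = -4*(-13) = 52)
c = 183 (c = (52 + 16) + 115 = 68 + 115 = 183)
(6*(-4))*(-5) + c = (6*(-4))*(-5) + 183 = -24*(-5) + 183 = 120 + 183 = 303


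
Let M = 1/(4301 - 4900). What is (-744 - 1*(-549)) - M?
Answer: -116804/599 ≈ -195.00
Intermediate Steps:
M = -1/599 (M = 1/(-599) = -1/599 ≈ -0.0016694)
(-744 - 1*(-549)) - M = (-744 - 1*(-549)) - 1*(-1/599) = (-744 + 549) + 1/599 = -195 + 1/599 = -116804/599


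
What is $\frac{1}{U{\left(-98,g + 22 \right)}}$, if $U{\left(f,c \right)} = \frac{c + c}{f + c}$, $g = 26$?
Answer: $- \frac{25}{48} \approx -0.52083$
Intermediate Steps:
$U{\left(f,c \right)} = \frac{2 c}{c + f}$
$\frac{1}{U{\left(-98,g + 22 \right)}} = \frac{1}{2 \left(26 + 22\right) \frac{1}{\left(26 + 22\right) - 98}} = \frac{1}{2 \cdot 48 \frac{1}{48 - 98}} = \frac{1}{2 \cdot 48 \frac{1}{-50}} = \frac{1}{2 \cdot 48 \left(- \frac{1}{50}\right)} = \frac{1}{- \frac{48}{25}} = - \frac{25}{48}$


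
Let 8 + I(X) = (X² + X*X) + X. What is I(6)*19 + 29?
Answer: 1359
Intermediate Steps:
I(X) = -8 + X + 2*X² (I(X) = -8 + ((X² + X*X) + X) = -8 + ((X² + X²) + X) = -8 + (2*X² + X) = -8 + (X + 2*X²) = -8 + X + 2*X²)
I(6)*19 + 29 = (-8 + 6 + 2*6²)*19 + 29 = (-8 + 6 + 2*36)*19 + 29 = (-8 + 6 + 72)*19 + 29 = 70*19 + 29 = 1330 + 29 = 1359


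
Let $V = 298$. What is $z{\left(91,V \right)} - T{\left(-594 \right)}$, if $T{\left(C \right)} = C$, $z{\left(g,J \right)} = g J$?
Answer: $27712$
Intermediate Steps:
$z{\left(g,J \right)} = J g$
$z{\left(91,V \right)} - T{\left(-594 \right)} = 298 \cdot 91 - -594 = 27118 + 594 = 27712$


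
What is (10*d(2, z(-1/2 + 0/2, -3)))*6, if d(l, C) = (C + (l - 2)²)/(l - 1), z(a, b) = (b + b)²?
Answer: 2160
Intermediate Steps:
z(a, b) = 4*b² (z(a, b) = (2*b)² = 4*b²)
d(l, C) = (C + (-2 + l)²)/(-1 + l)
(10*d(2, z(-1/2 + 0/2, -3)))*6 = (10*((4*(-3)² + (-2 + 2)²)/(-1 + 2)))*6 = (10*((4*9 + 0²)/1))*6 = (10*(1*(36 + 0)))*6 = (10*(1*36))*6 = (10*36)*6 = 360*6 = 2160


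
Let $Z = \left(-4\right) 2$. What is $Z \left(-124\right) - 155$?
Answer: $837$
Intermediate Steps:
$Z = -8$
$Z \left(-124\right) - 155 = \left(-8\right) \left(-124\right) - 155 = 992 - 155 = 837$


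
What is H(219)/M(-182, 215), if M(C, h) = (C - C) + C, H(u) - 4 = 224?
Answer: -114/91 ≈ -1.2527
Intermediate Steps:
H(u) = 228 (H(u) = 4 + 224 = 228)
M(C, h) = C (M(C, h) = 0 + C = C)
H(219)/M(-182, 215) = 228/(-182) = 228*(-1/182) = -114/91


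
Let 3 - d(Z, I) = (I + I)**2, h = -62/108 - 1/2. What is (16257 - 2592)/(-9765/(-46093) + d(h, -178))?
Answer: -629860845/5841494404 ≈ -0.10783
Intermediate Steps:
h = -29/27 (h = -62*1/108 - 1*1/2 = -31/54 - 1/2 = -29/27 ≈ -1.0741)
d(Z, I) = 3 - 4*I**2 (d(Z, I) = 3 - (I + I)**2 = 3 - (2*I)**2 = 3 - 4*I**2)
(16257 - 2592)/(-9765/(-46093) + d(h, -178)) = (16257 - 2592)/(-9765/(-46093) + (3 - 4*(-178)**2)) = 13665/(-9765*(-1/46093) + (3 - 4*31684)) = 13665/(9765/46093 + (3 - 126736)) = 13665/(9765/46093 - 126733) = 13665/(-5841494404/46093) = 13665*(-46093/5841494404) = -629860845/5841494404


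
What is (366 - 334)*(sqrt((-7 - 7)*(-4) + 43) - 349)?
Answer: -11168 + 96*sqrt(11) ≈ -10850.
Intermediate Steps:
(366 - 334)*(sqrt((-7 - 7)*(-4) + 43) - 349) = 32*(sqrt(-14*(-4) + 43) - 349) = 32*(sqrt(56 + 43) - 349) = 32*(sqrt(99) - 349) = 32*(3*sqrt(11) - 349) = 32*(-349 + 3*sqrt(11)) = -11168 + 96*sqrt(11)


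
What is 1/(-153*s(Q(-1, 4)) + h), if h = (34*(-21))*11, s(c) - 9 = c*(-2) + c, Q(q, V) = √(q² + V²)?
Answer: -181/1663008 - √17/554336 ≈ -0.00011628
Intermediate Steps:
Q(q, V) = √(V² + q²)
s(c) = 9 - c (s(c) = 9 + (c*(-2) + c) = 9 + (-2*c + c) = 9 - c)
h = -7854 (h = -714*11 = -7854)
1/(-153*s(Q(-1, 4)) + h) = 1/(-153*(9 - √(4² + (-1)²)) - 7854) = 1/(-153*(9 - √(16 + 1)) - 7854) = 1/(-153*(9 - √17) - 7854) = 1/((-1377 + 153*√17) - 7854) = 1/(-9231 + 153*√17)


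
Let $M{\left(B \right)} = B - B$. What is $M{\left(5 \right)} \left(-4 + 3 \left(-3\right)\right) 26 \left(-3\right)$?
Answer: $0$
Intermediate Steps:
$M{\left(B \right)} = 0$
$M{\left(5 \right)} \left(-4 + 3 \left(-3\right)\right) 26 \left(-3\right) = 0 \left(-4 + 3 \left(-3\right)\right) 26 \left(-3\right) = 0 \left(-4 - 9\right) 26 \left(-3\right) = 0 \left(-13\right) 26 \left(-3\right) = 0 \cdot 26 \left(-3\right) = 0 \left(-3\right) = 0$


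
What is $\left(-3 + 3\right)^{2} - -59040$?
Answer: $59040$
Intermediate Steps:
$\left(-3 + 3\right)^{2} - -59040 = 0^{2} + 59040 = 0 + 59040 = 59040$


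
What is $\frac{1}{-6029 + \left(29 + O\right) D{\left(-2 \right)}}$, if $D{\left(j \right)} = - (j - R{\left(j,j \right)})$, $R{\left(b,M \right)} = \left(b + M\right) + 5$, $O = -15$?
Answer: $- \frac{1}{5987} \approx -0.00016703$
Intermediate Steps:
$R{\left(b,M \right)} = 5 + M + b$ ($R{\left(b,M \right)} = \left(M + b\right) + 5 = 5 + M + b$)
$D{\left(j \right)} = 5 + j$ ($D{\left(j \right)} = - (j - \left(5 + j + j\right)) = - (j - \left(5 + 2 j\right)) = - (-5 - j) = 5 + j$)
$\frac{1}{-6029 + \left(29 + O\right) D{\left(-2 \right)}} = \frac{1}{-6029 + \left(29 - 15\right) \left(5 - 2\right)} = \frac{1}{-6029 + 14 \cdot 3} = \frac{1}{-6029 + 42} = \frac{1}{-5987} = - \frac{1}{5987}$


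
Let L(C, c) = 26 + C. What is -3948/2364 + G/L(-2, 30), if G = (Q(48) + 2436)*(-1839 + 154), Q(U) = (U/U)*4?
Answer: -101244212/591 ≈ -1.7131e+5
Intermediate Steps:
Q(U) = 4 (Q(U) = 1*4 = 4)
G = -4111400 (G = (4 + 2436)*(-1839 + 154) = 2440*(-1685) = -4111400)
-3948/2364 + G/L(-2, 30) = -3948/2364 - 4111400/(26 - 2) = -3948*1/2364 - 4111400/24 = -329/197 - 4111400*1/24 = -329/197 - 513925/3 = -101244212/591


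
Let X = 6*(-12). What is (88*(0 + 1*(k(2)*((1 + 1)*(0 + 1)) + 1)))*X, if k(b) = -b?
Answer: 19008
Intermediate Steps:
X = -72
(88*(0 + 1*(k(2)*((1 + 1)*(0 + 1)) + 1)))*X = (88*(0 + 1*((-1*2)*((1 + 1)*(0 + 1)) + 1)))*(-72) = (88*(0 + 1*(-4 + 1)))*(-72) = (88*(0 + 1*(-3)))*(-72) = (88*(0 - 3))*(-72) = (88*(-3))*(-72) = -264*(-72) = 19008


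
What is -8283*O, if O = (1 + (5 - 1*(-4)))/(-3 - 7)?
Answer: 8283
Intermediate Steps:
O = -1 (O = (1 + (5 + 4))/(-10) = (1 + 9)*(-1/10) = 10*(-1/10) = -1)
-8283*O = -8283*(-1) = -1*(-8283) = 8283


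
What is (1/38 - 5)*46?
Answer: -4347/19 ≈ -228.79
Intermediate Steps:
(1/38 - 5)*46 = -189/38*46 = -4347/19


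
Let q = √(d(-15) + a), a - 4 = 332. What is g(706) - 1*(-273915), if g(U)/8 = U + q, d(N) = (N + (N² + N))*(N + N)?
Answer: 279563 + 8*I*√5514 ≈ 2.7956e+5 + 594.05*I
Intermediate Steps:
d(N) = 2*N*(N² + 2*N) (d(N) = (N + (N + N²))*(2*N) = (N² + 2*N)*(2*N) = 2*N*(N² + 2*N))
a = 336 (a = 4 + 332 = 336)
q = I*√5514 (q = √(2*(-15)²*(2 - 15) + 336) = √(2*225*(-13) + 336) = √(-5850 + 336) = √(-5514) = I*√5514 ≈ 74.256*I)
g(U) = 8*U + 8*I*√5514 (g(U) = 8*(U + I*√5514) = 8*U + 8*I*√5514)
g(706) - 1*(-273915) = (8*706 + 8*I*√5514) - 1*(-273915) = (5648 + 8*I*√5514) + 273915 = 279563 + 8*I*√5514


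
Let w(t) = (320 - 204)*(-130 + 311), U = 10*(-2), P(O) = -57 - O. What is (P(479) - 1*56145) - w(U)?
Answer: -77677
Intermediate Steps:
U = -20
w(t) = 20996 (w(t) = 116*181 = 20996)
(P(479) - 1*56145) - w(U) = ((-57 - 1*479) - 1*56145) - 1*20996 = ((-57 - 479) - 56145) - 20996 = (-536 - 56145) - 20996 = -56681 - 20996 = -77677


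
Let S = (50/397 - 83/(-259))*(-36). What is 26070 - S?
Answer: 2682248046/102823 ≈ 26086.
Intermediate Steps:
S = -1652436/102823 (S = (50*(1/397) - 83*(-1/259))*(-36) = (50/397 + 83/259)*(-36) = (45901/102823)*(-36) = -1652436/102823 ≈ -16.071)
26070 - S = 26070 - 1*(-1652436/102823) = 26070 + 1652436/102823 = 2682248046/102823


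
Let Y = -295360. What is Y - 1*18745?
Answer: -314105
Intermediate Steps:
Y - 1*18745 = -295360 - 1*18745 = -295360 - 18745 = -314105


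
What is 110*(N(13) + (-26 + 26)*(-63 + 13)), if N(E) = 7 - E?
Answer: -660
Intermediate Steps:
110*(N(13) + (-26 + 26)*(-63 + 13)) = 110*((7 - 1*13) + (-26 + 26)*(-63 + 13)) = 110*((7 - 13) + 0*(-50)) = 110*(-6 + 0) = 110*(-6) = -660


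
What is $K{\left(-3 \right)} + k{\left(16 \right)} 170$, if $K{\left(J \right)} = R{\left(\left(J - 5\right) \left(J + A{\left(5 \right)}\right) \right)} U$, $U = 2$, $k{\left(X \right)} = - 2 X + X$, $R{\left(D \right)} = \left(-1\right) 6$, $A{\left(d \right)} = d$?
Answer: $-2732$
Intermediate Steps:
$R{\left(D \right)} = -6$
$k{\left(X \right)} = - X$
$K{\left(J \right)} = -12$ ($K{\left(J \right)} = \left(-6\right) 2 = -12$)
$K{\left(-3 \right)} + k{\left(16 \right)} 170 = -12 + \left(-1\right) 16 \cdot 170 = -12 - 2720 = -2732$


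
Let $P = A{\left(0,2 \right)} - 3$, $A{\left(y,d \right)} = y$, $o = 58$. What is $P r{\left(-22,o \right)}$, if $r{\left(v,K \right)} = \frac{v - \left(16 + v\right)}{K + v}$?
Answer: $\frac{4}{3} \approx 1.3333$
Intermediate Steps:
$r{\left(v,K \right)} = - \frac{16}{K + v}$
$P = -3$ ($P = 0 - 3 = -3$)
$P r{\left(-22,o \right)} = - 3 \left(- \frac{16}{58 - 22}\right) = - 3 \left(- \frac{16}{36}\right) = - 3 \left(\left(-16\right) \frac{1}{36}\right) = \left(-3\right) \left(- \frac{4}{9}\right) = \frac{4}{3}$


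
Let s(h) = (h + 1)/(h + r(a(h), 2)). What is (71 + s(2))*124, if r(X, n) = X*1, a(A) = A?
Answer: 8897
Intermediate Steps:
r(X, n) = X
s(h) = (1 + h)/(2*h) (s(h) = (h + 1)/(h + h) = (1 + h)/((2*h)) = (1 + h)*(1/(2*h)) = (1 + h)/(2*h))
(71 + s(2))*124 = (71 + (½)*(1 + 2)/2)*124 = (71 + (½)*(½)*3)*124 = (71 + ¾)*124 = (287/4)*124 = 8897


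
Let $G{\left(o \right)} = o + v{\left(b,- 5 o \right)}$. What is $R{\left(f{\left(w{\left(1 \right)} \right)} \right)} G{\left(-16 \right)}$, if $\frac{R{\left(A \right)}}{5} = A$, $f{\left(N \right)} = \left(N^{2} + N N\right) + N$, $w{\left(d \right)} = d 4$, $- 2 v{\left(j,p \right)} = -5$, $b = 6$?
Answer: $-2430$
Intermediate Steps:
$v{\left(j,p \right)} = \frac{5}{2}$ ($v{\left(j,p \right)} = \left(- \frac{1}{2}\right) \left(-5\right) = \frac{5}{2}$)
$w{\left(d \right)} = 4 d$
$G{\left(o \right)} = \frac{5}{2} + o$ ($G{\left(o \right)} = o + \frac{5}{2} = \frac{5}{2} + o$)
$f{\left(N \right)} = N + 2 N^{2}$ ($f{\left(N \right)} = \left(N^{2} + N^{2}\right) + N = 2 N^{2} + N = N + 2 N^{2}$)
$R{\left(A \right)} = 5 A$
$R{\left(f{\left(w{\left(1 \right)} \right)} \right)} G{\left(-16 \right)} = 5 \cdot 4 \cdot 1 \left(1 + 2 \cdot 4 \cdot 1\right) \left(\frac{5}{2} - 16\right) = 5 \cdot 4 \left(1 + 2 \cdot 4\right) \left(- \frac{27}{2}\right) = 5 \cdot 4 \left(1 + 8\right) \left(- \frac{27}{2}\right) = 5 \cdot 4 \cdot 9 \left(- \frac{27}{2}\right) = 5 \cdot 36 \left(- \frac{27}{2}\right) = 180 \left(- \frac{27}{2}\right) = -2430$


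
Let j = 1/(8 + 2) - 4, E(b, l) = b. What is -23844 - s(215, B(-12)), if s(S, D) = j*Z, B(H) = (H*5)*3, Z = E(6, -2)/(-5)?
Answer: -596217/25 ≈ -23849.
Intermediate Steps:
Z = -6/5 (Z = 6/(-5) = 6*(-1/5) = -6/5 ≈ -1.2000)
j = -39/10 (j = 1/10 - 4 = -39/10 ≈ -3.9000)
B(H) = 15*H (B(H) = (5*H)*3 = 15*H)
s(S, D) = 117/25 (s(S, D) = -39/10*(-6/5) = 117/25)
-23844 - s(215, B(-12)) = -23844 - 1*117/25 = -23844 - 117/25 = -596217/25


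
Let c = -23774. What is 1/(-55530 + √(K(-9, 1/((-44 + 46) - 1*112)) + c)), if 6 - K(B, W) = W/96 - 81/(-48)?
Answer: -586396800/32562865311899 - 8*I*√41416303335/32562865311899 ≈ -1.8008e-5 - 4.9998e-8*I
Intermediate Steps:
K(B, W) = 69/16 - W/96 (K(B, W) = 6 - (W/96 - 81/(-48)) = 6 - (W*(1/96) - 81*(-1/48)) = 6 - (W/96 + 27/16) = 6 - (27/16 + W/96) = 6 + (-27/16 - W/96) = 69/16 - W/96)
1/(-55530 + √(K(-9, 1/((-44 + 46) - 1*112)) + c)) = 1/(-55530 + √((69/16 - 1/(96*((-44 + 46) - 1*112))) - 23774)) = 1/(-55530 + √((69/16 - 1/(96*(2 - 112))) - 23774)) = 1/(-55530 + √((69/16 - 1/96/(-110)) - 23774)) = 1/(-55530 + √((69/16 - 1/96*(-1/110)) - 23774)) = 1/(-55530 + √((69/16 + 1/10560) - 23774)) = 1/(-55530 + √(45541/10560 - 23774)) = 1/(-55530 + √(-251007899/10560)) = 1/(-55530 + I*√41416303335/1320)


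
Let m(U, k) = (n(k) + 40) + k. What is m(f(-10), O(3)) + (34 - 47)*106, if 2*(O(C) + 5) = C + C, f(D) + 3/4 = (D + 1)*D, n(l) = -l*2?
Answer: -1336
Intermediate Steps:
n(l) = -2*l
f(D) = -¾ + D*(1 + D) (f(D) = -¾ + (D + 1)*D = -¾ + (1 + D)*D = -¾ + D*(1 + D))
O(C) = -5 + C (O(C) = -5 + (C + C)/2 = -5 + (2*C)/2 = -5 + C)
m(U, k) = 40 - k (m(U, k) = (-2*k + 40) + k = (40 - 2*k) + k = 40 - k)
m(f(-10), O(3)) + (34 - 47)*106 = (40 - (-5 + 3)) + (34 - 47)*106 = (40 - 1*(-2)) - 13*106 = (40 + 2) - 1378 = 42 - 1378 = -1336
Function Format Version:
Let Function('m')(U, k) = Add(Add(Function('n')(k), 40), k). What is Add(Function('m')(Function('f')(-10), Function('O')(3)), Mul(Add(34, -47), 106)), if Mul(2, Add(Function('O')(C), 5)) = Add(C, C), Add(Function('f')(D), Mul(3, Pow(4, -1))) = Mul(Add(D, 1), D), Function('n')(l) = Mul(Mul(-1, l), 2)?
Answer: -1336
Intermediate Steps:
Function('n')(l) = Mul(-2, l)
Function('f')(D) = Add(Rational(-3, 4), Mul(D, Add(1, D))) (Function('f')(D) = Add(Rational(-3, 4), Mul(Add(D, 1), D)) = Add(Rational(-3, 4), Mul(Add(1, D), D)) = Add(Rational(-3, 4), Mul(D, Add(1, D))))
Function('O')(C) = Add(-5, C) (Function('O')(C) = Add(-5, Mul(Rational(1, 2), Add(C, C))) = Add(-5, Mul(Rational(1, 2), Mul(2, C))) = Add(-5, C))
Function('m')(U, k) = Add(40, Mul(-1, k)) (Function('m')(U, k) = Add(Add(Mul(-2, k), 40), k) = Add(Add(40, Mul(-2, k)), k) = Add(40, Mul(-1, k)))
Add(Function('m')(Function('f')(-10), Function('O')(3)), Mul(Add(34, -47), 106)) = Add(Add(40, Mul(-1, Add(-5, 3))), Mul(Add(34, -47), 106)) = Add(Add(40, Mul(-1, -2)), Mul(-13, 106)) = Add(Add(40, 2), -1378) = Add(42, -1378) = -1336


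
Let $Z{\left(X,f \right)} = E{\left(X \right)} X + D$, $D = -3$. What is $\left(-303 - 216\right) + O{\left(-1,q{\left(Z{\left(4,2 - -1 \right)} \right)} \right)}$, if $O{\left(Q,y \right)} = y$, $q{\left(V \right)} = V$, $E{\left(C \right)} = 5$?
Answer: $-502$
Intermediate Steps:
$Z{\left(X,f \right)} = -3 + 5 X$ ($Z{\left(X,f \right)} = 5 X - 3 = -3 + 5 X$)
$\left(-303 - 216\right) + O{\left(-1,q{\left(Z{\left(4,2 - -1 \right)} \right)} \right)} = \left(-303 - 216\right) + \left(-3 + 5 \cdot 4\right) = -519 + \left(-3 + 20\right) = -519 + 17 = -502$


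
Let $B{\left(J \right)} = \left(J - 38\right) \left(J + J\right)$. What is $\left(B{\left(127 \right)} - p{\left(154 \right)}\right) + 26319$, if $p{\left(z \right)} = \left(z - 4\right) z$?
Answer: $25825$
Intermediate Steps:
$B{\left(J \right)} = 2 J \left(-38 + J\right)$ ($B{\left(J \right)} = \left(-38 + J\right) 2 J = 2 J \left(-38 + J\right)$)
$p{\left(z \right)} = z \left(-4 + z\right)$ ($p{\left(z \right)} = \left(-4 + z\right) z = z \left(-4 + z\right)$)
$\left(B{\left(127 \right)} - p{\left(154 \right)}\right) + 26319 = \left(2 \cdot 127 \left(-38 + 127\right) - 154 \left(-4 + 154\right)\right) + 26319 = \left(2 \cdot 127 \cdot 89 - 154 \cdot 150\right) + 26319 = \left(22606 - 23100\right) + 26319 = -494 + 26319 = 25825$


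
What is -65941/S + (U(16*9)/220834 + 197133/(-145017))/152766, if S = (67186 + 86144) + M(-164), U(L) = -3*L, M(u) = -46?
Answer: -26884059127788036751/62492391043695997236 ≈ -0.43020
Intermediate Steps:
S = 153284 (S = (67186 + 86144) - 46 = 153330 - 46 = 153284)
-65941/S + (U(16*9)/220834 + 197133/(-145017))/152766 = -65941/153284 + (-48*9/220834 + 197133/(-145017))/152766 = -65941*1/153284 + (-3*144*(1/220834) + 197133*(-1/145017))*(1/152766) = -65941/153284 + (-432*1/220834 - 65711/48339)*(1/152766) = -65941/153284 + (-216/110417 - 65711/48339)*(1/152766) = -65941/153284 - 7266052711/5337447363*1/152766 = -65941/153284 - 7266052711/815380483856058 = -26884059127788036751/62492391043695997236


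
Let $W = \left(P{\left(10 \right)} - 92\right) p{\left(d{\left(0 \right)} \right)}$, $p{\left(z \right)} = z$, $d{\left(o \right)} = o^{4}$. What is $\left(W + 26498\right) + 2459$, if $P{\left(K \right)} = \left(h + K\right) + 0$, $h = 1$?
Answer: $28957$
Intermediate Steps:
$P{\left(K \right)} = 1 + K$ ($P{\left(K \right)} = \left(1 + K\right) + 0 = 1 + K$)
$W = 0$ ($W = \left(\left(1 + 10\right) - 92\right) 0^{4} = \left(11 - 92\right) 0 = \left(-81\right) 0 = 0$)
$\left(W + 26498\right) + 2459 = \left(0 + 26498\right) + 2459 = 26498 + 2459 = 28957$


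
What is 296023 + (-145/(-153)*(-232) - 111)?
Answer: 45240896/153 ≈ 2.9569e+5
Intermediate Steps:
296023 + (-145/(-153)*(-232) - 111) = 296023 + (-145*(-1/153)*(-232) - 111) = 296023 + ((145/153)*(-232) - 111) = 296023 + (-33640/153 - 111) = 296023 - 50623/153 = 45240896/153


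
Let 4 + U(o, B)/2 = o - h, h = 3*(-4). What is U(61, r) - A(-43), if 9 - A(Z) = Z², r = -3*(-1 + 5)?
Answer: 1978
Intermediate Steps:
h = -12
r = -12 (r = -3*4 = -12)
A(Z) = 9 - Z²
U(o, B) = 16 + 2*o (U(o, B) = -8 + 2*(o - 1*(-12)) = -8 + 2*(o + 12) = -8 + 2*(12 + o) = -8 + (24 + 2*o) = 16 + 2*o)
U(61, r) - A(-43) = (16 + 2*61) - (9 - 1*(-43)²) = (16 + 122) - (9 - 1*1849) = 138 - (9 - 1849) = 138 - 1*(-1840) = 138 + 1840 = 1978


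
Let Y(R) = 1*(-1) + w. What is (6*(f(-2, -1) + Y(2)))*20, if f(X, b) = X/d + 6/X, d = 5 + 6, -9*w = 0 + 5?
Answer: -18760/33 ≈ -568.48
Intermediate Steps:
w = -5/9 (w = -(0 + 5)/9 = -⅑*5 = -5/9 ≈ -0.55556)
d = 11
f(X, b) = 6/X + X/11 (f(X, b) = X/11 + 6/X = 6/X + X/11)
Y(R) = -14/9 (Y(R) = 1*(-1) - 5/9 = -1 - 5/9 = -14/9)
(6*(f(-2, -1) + Y(2)))*20 = (6*((6/(-2) + (1/11)*(-2)) - 14/9))*20 = (6*((6*(-½) - 2/11) - 14/9))*20 = (6*((-3 - 2/11) - 14/9))*20 = (6*(-35/11 - 14/9))*20 = (6*(-469/99))*20 = -938/33*20 = -18760/33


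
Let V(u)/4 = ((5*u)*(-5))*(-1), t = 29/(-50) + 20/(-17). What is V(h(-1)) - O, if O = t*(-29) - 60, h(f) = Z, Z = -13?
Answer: -1097297/850 ≈ -1290.9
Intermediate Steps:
h(f) = -13
t = -1493/850 (t = 29*(-1/50) + 20*(-1/17) = -29/50 - 20/17 = -1493/850 ≈ -1.7565)
V(u) = 100*u (V(u) = 4*(((5*u)*(-5))*(-1)) = 4*(-25*u*(-1)) = 4*(25*u) = 100*u)
O = -7703/850 (O = -1493/850*(-29) - 60 = 43297/850 - 60 = -7703/850 ≈ -9.0623)
V(h(-1)) - O = 100*(-13) - 1*(-7703/850) = -1300 + 7703/850 = -1097297/850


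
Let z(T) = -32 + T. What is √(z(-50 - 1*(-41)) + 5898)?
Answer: √5857 ≈ 76.531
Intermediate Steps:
√(z(-50 - 1*(-41)) + 5898) = √((-32 + (-50 - 1*(-41))) + 5898) = √((-32 + (-50 + 41)) + 5898) = √((-32 - 9) + 5898) = √(-41 + 5898) = √5857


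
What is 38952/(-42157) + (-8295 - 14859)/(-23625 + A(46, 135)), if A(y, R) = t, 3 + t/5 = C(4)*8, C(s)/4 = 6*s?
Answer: 34142263/139118100 ≈ 0.24542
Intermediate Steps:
C(s) = 24*s (C(s) = 4*(6*s) = 24*s)
t = 3825 (t = -15 + 5*((24*4)*8) = -15 + 5*(96*8) = -15 + 5*768 = -15 + 3840 = 3825)
A(y, R) = 3825
38952/(-42157) + (-8295 - 14859)/(-23625 + A(46, 135)) = 38952/(-42157) + (-8295 - 14859)/(-23625 + 3825) = 38952*(-1/42157) - 23154/(-19800) = -38952/42157 - 23154*(-1/19800) = -38952/42157 + 3859/3300 = 34142263/139118100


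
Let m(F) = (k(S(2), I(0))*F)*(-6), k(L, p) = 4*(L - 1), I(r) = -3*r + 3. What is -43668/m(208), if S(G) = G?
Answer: 3639/416 ≈ 8.7476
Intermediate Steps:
I(r) = 3 - 3*r
k(L, p) = -4 + 4*L (k(L, p) = 4*(-1 + L) = -4 + 4*L)
m(F) = -24*F (m(F) = ((-4 + 4*2)*F)*(-6) = ((-4 + 8)*F)*(-6) = (4*F)*(-6) = -24*F)
-43668/m(208) = -43668/((-24*208)) = -43668/(-4992) = -43668*(-1/4992) = 3639/416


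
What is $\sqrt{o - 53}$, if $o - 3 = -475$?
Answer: $5 i \sqrt{21} \approx 22.913 i$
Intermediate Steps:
$o = -472$ ($o = 3 - 475 = -472$)
$\sqrt{o - 53} = \sqrt{-472 - 53} = \sqrt{-525} = 5 i \sqrt{21}$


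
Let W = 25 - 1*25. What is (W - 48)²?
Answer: 2304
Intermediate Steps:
W = 0 (W = 25 - 25 = 0)
(W - 48)² = (0 - 48)² = (-48)² = 2304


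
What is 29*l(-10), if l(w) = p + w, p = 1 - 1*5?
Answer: -406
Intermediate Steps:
p = -4 (p = 1 - 5 = -4)
l(w) = -4 + w
29*l(-10) = 29*(-4 - 10) = 29*(-14) = -406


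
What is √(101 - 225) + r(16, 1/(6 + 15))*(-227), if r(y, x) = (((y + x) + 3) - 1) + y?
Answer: -162305/21 + 2*I*√31 ≈ -7728.8 + 11.136*I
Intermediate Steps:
r(y, x) = 2 + x + 2*y (r(y, x) = (((x + y) + 3) - 1) + y = ((3 + x + y) - 1) + y = (2 + x + y) + y = 2 + x + 2*y)
√(101 - 225) + r(16, 1/(6 + 15))*(-227) = √(101 - 225) + (2 + 1/(6 + 15) + 2*16)*(-227) = √(-124) + (2 + 1/21 + 32)*(-227) = 2*I*√31 + (2 + 1/21 + 32)*(-227) = 2*I*√31 + (715/21)*(-227) = 2*I*√31 - 162305/21 = -162305/21 + 2*I*√31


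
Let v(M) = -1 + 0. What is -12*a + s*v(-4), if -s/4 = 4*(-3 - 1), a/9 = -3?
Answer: 260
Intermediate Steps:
a = -27 (a = 9*(-3) = -27)
s = 64 (s = -16*(-3 - 1) = -16*(-4) = -4*(-16) = 64)
v(M) = -1
-12*a + s*v(-4) = -12*(-27) + 64*(-1) = 324 - 64 = 260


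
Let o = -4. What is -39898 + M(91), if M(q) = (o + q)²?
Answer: -32329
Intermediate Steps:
M(q) = (-4 + q)²
-39898 + M(91) = -39898 + (-4 + 91)² = -39898 + 87² = -39898 + 7569 = -32329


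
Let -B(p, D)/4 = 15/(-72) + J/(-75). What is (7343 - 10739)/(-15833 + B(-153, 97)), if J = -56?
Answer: 509400/2375273 ≈ 0.21446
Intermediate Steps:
B(p, D) = -323/150 (B(p, D) = -4*(15/(-72) - 56/(-75)) = -4*(15*(-1/72) - 56*(-1/75)) = -4*(-5/24 + 56/75) = -4*323/600 = -323/150)
(7343 - 10739)/(-15833 + B(-153, 97)) = (7343 - 10739)/(-15833 - 323/150) = -3396/(-2375273/150) = -3396*(-150/2375273) = 509400/2375273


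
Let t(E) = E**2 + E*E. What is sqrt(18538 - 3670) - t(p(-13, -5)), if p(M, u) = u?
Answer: -50 + 6*sqrt(413) ≈ 71.934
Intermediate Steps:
t(E) = 2*E**2 (t(E) = E**2 + E**2 = 2*E**2)
sqrt(18538 - 3670) - t(p(-13, -5)) = sqrt(18538 - 3670) - 2*(-5)**2 = sqrt(14868) - 2*25 = 6*sqrt(413) - 1*50 = 6*sqrt(413) - 50 = -50 + 6*sqrt(413)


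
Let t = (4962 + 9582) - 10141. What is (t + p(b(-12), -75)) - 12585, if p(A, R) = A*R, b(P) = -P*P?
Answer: 2618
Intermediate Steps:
b(P) = -P**2
t = 4403 (t = 14544 - 10141 = 4403)
(t + p(b(-12), -75)) - 12585 = (4403 - 1*(-12)**2*(-75)) - 12585 = (4403 - 1*144*(-75)) - 12585 = (4403 - 144*(-75)) - 12585 = (4403 + 10800) - 12585 = 15203 - 12585 = 2618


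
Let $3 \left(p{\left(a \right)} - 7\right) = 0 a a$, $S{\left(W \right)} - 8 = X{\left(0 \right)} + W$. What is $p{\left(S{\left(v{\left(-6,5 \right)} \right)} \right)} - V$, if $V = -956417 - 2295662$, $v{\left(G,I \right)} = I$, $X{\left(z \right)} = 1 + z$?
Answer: $3252086$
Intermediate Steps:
$S{\left(W \right)} = 9 + W$ ($S{\left(W \right)} = 8 + \left(\left(1 + 0\right) + W\right) = 8 + \left(1 + W\right) = 9 + W$)
$V = -3252079$ ($V = -956417 - 2295662 = -3252079$)
$p{\left(a \right)} = 7$ ($p{\left(a \right)} = 7 + \frac{0 a a}{3} = 7 + \frac{0 a}{3} = 7 + \frac{1}{3} \cdot 0 = 7 + 0 = 7$)
$p{\left(S{\left(v{\left(-6,5 \right)} \right)} \right)} - V = 7 - -3252079 = 7 + 3252079 = 3252086$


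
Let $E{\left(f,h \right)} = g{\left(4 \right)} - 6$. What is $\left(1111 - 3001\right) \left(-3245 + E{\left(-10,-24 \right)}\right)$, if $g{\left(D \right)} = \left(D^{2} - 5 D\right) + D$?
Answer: $6144390$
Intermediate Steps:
$g{\left(D \right)} = D^{2} - 4 D$
$E{\left(f,h \right)} = -6$ ($E{\left(f,h \right)} = 4 \left(-4 + 4\right) - 6 = 4 \cdot 0 - 6 = 0 - 6 = -6$)
$\left(1111 - 3001\right) \left(-3245 + E{\left(-10,-24 \right)}\right) = \left(1111 - 3001\right) \left(-3245 - 6\right) = \left(-1890\right) \left(-3251\right) = 6144390$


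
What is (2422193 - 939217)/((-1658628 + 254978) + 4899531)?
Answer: 1482976/3495881 ≈ 0.42421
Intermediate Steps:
(2422193 - 939217)/((-1658628 + 254978) + 4899531) = 1482976/(-1403650 + 4899531) = 1482976/3495881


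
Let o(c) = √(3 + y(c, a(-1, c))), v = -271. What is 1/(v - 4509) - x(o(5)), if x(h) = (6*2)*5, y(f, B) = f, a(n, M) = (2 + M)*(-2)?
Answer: -286801/4780 ≈ -60.000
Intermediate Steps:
a(n, M) = -4 - 2*M
o(c) = √(3 + c)
x(h) = 60 (x(h) = 12*5 = 60)
1/(v - 4509) - x(o(5)) = 1/(-271 - 4509) - 1*60 = 1/(-4780) - 60 = -1/4780 - 60 = -286801/4780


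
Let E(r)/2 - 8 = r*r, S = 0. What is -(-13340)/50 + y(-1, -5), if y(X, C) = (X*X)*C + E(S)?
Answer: 1389/5 ≈ 277.80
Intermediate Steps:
E(r) = 16 + 2*r**2 (E(r) = 16 + 2*(r*r) = 16 + 2*r**2)
y(X, C) = 16 + C*X**2 (y(X, C) = (X*X)*C + (16 + 2*0**2) = X**2*C + (16 + 2*0) = C*X**2 + (16 + 0) = C*X**2 + 16 = 16 + C*X**2)
-(-13340)/50 + y(-1, -5) = -(-13340)/50 + (16 - 5*(-1)**2) = -(-13340)/50 + (16 - 5*1) = -145*(-46/25) + (16 - 5) = 1334/5 + 11 = 1389/5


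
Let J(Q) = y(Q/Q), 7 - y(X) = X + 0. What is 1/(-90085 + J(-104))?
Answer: -1/90079 ≈ -1.1101e-5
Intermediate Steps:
y(X) = 7 - X (y(X) = 7 - (X + 0) = 7 - X)
J(Q) = 6 (J(Q) = 7 - Q/Q = 7 - 1*1 = 7 - 1 = 6)
1/(-90085 + J(-104)) = 1/(-90085 + 6) = 1/(-90079) = -1/90079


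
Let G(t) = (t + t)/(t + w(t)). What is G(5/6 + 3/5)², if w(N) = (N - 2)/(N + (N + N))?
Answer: 13675204/2819041 ≈ 4.8510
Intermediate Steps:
w(N) = (-2 + N)/(3*N) (w(N) = (-2 + N)/(N + 2*N) = (-2 + N)/((3*N)) = (-2 + N)*(1/(3*N)) = (-2 + N)/(3*N))
G(t) = 2*t/(t + (-2 + t)/(3*t)) (G(t) = (t + t)/(t + (-2 + t)/(3*t)) = (2*t)/(t + (-2 + t)/(3*t)) = 2*t/(t + (-2 + t)/(3*t)))
G(5/6 + 3/5)² = (6*(5/6 + 3/5)²/(-2 + (5/6 + 3/5) + 3*(5/6 + 3/5)²))² = (6*(5*(⅙) + 3*(⅕))²/(-2 + (5*(⅙) + 3*(⅕)) + 3*(5*(⅙) + 3*(⅕))²))² = (6*(⅚ + ⅗)²/(-2 + (⅚ + ⅗) + 3*(⅚ + ⅗)²))² = (6*(43/30)²/(-2 + 43/30 + 3*(43/30)²))² = (6*(1849/900)/(-2 + 43/30 + 3*(1849/900)))² = (6*(1849/900)/(-2 + 43/30 + 1849/300))² = (6*(1849/900)/(1679/300))² = (6*(1849/900)*(300/1679))² = (3698/1679)² = 13675204/2819041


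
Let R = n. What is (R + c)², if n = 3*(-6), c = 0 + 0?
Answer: 324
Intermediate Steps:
c = 0
n = -18
R = -18
(R + c)² = (-18 + 0)² = (-18)² = 324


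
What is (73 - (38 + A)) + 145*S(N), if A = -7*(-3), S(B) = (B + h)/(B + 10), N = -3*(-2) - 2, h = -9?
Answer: -529/14 ≈ -37.786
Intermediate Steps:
N = 4 (N = 6 - 2 = 4)
S(B) = (-9 + B)/(10 + B) (S(B) = (B - 9)/(B + 10) = (-9 + B)/(10 + B))
A = 21
(73 - (38 + A)) + 145*S(N) = (73 - (38 + 21)) + 145*((-9 + 4)/(10 + 4)) = (73 - 1*59) + 145*(-5/14) = (73 - 59) + 145*((1/14)*(-5)) = 14 + 145*(-5/14) = 14 - 725/14 = -529/14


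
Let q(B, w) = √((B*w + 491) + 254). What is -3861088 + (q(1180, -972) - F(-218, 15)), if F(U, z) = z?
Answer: -3861103 + I*√1146215 ≈ -3.8611e+6 + 1070.6*I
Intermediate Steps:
q(B, w) = √(745 + B*w) (q(B, w) = √((491 + B*w) + 254) = √(745 + B*w))
-3861088 + (q(1180, -972) - F(-218, 15)) = -3861088 + (√(745 + 1180*(-972)) - 1*15) = -3861088 + (√(745 - 1146960) - 15) = -3861088 + (√(-1146215) - 15) = -3861088 + (I*√1146215 - 15) = -3861088 + (-15 + I*√1146215) = -3861103 + I*√1146215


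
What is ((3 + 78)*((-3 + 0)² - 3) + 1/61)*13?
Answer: 385411/61 ≈ 6318.2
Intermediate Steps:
((3 + 78)*((-3 + 0)² - 3) + 1/61)*13 = (81*((-3)² - 3) + 1/61)*13 = (81*(9 - 3) + 1/61)*13 = (81*6 + 1/61)*13 = (486 + 1/61)*13 = (29647/61)*13 = 385411/61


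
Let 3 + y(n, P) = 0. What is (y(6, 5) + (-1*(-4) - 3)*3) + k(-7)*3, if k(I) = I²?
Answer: 147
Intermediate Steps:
y(n, P) = -3 (y(n, P) = -3 + 0 = -3)
(y(6, 5) + (-1*(-4) - 3)*3) + k(-7)*3 = (-3 + (-1*(-4) - 3)*3) + (-7)²*3 = (-3 + (4 - 3)*3) + 49*3 = (-3 + 1*3) + 147 = (-3 + 3) + 147 = 0 + 147 = 147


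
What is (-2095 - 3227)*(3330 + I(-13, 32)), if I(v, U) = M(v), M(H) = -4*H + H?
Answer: -17929818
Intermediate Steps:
M(H) = -3*H
I(v, U) = -3*v
(-2095 - 3227)*(3330 + I(-13, 32)) = (-2095 - 3227)*(3330 - 3*(-13)) = -5322*(3330 + 39) = -5322*3369 = -17929818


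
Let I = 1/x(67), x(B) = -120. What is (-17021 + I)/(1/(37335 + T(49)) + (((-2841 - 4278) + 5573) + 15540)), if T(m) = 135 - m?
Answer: -76433178341/62840337000 ≈ -1.2163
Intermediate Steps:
I = -1/120 (I = 1/(-120) = -1/120 ≈ -0.0083333)
(-17021 + I)/(1/(37335 + T(49)) + (((-2841 - 4278) + 5573) + 15540)) = (-17021 - 1/120)/(1/(37335 + (135 - 1*49)) + (((-2841 - 4278) + 5573) + 15540)) = -2042521/(120*(1/(37335 + (135 - 49)) + ((-7119 + 5573) + 15540))) = -2042521/(120*(1/(37335 + 86) + (-1546 + 15540))) = -2042521/(120*(1/37421 + 13994)) = -2042521/(120*523669475/37421) = -2042521/120*37421/523669475 = -76433178341/62840337000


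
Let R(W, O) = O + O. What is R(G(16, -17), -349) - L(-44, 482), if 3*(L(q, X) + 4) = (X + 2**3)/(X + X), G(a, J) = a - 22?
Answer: -1003769/1446 ≈ -694.17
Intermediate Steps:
G(a, J) = -22 + a
L(q, X) = -4 + (8 + X)/(6*X) (L(q, X) = -4 + ((X + 2**3)/(X + X))/3 = -4 + ((X + 8)/((2*X)))/3 = -4 + ((8 + X)*(1/(2*X)))/3 = -4 + ((8 + X)/(2*X))/3 = -4 + (8 + X)/(6*X))
R(W, O) = 2*O
R(G(16, -17), -349) - L(-44, 482) = 2*(-349) - (8 - 23*482)/(6*482) = -698 - (8 - 11086)/(6*482) = -698 - (-11078)/(6*482) = -698 - 1*(-5539/1446) = -698 + 5539/1446 = -1003769/1446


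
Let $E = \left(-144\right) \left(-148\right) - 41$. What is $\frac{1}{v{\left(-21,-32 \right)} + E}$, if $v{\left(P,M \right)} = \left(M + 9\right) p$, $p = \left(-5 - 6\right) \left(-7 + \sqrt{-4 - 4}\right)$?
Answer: $\frac{4875}{95190518} - \frac{253 i \sqrt{2}}{190381036} \approx 5.1213 \cdot 10^{-5} - 1.8794 \cdot 10^{-6} i$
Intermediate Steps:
$E = 21271$ ($E = 21312 - 41 = 21271$)
$p = 77 - 22 i \sqrt{2}$ ($p = - 11 \left(-7 + \sqrt{-8}\right) = - 11 \left(-7 + 2 i \sqrt{2}\right) = 77 - 22 i \sqrt{2} \approx 77.0 - 31.113 i$)
$v{\left(P,M \right)} = \left(9 + M\right) \left(77 - 22 i \sqrt{2}\right)$ ($v{\left(P,M \right)} = \left(M + 9\right) \left(77 - 22 i \sqrt{2}\right) = \left(9 + M\right) \left(77 - 22 i \sqrt{2}\right)$)
$\frac{1}{v{\left(-21,-32 \right)} + E} = \frac{1}{11 \left(7 - 2 i \sqrt{2}\right) \left(9 - 32\right) + 21271} = \frac{1}{11 \left(7 - 2 i \sqrt{2}\right) \left(-23\right) + 21271} = \frac{1}{\left(-1771 + 506 i \sqrt{2}\right) + 21271} = \frac{1}{19500 + 506 i \sqrt{2}}$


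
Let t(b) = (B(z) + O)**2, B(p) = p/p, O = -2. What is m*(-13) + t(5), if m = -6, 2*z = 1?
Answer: 79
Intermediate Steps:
z = 1/2 (z = (1/2)*1 = 1/2 ≈ 0.50000)
B(p) = 1
t(b) = 1 (t(b) = (1 - 2)**2 = (-1)**2 = 1)
m*(-13) + t(5) = -6*(-13) + 1 = 78 + 1 = 79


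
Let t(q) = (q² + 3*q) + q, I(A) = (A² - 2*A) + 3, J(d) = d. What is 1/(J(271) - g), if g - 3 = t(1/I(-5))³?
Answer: 3010936384/806927369335 ≈ 0.0037314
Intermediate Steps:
I(A) = 3 + A² - 2*A
t(q) = q² + 4*q
g = 9036390729/3010936384 (g = 3 + ((4 + 1/(3 + (-5)² - 2*(-5)))/(3 + (-5)² - 2*(-5)))³ = 3 + ((4 + 1/(3 + 25 + 10))/(3 + 25 + 10))³ = 3 + ((4 + 1/38)/38)³ = 3 + ((1/38)*(153/38))³ = 3 + (153/1444)³ = 3 + 3581577/3010936384 = 9036390729/3010936384 ≈ 3.0012)
1/(J(271) - g) = 1/(271 - 1*9036390729/3010936384) = 1/(271 - 9036390729/3010936384) = 1/(806927369335/3010936384) = 3010936384/806927369335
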